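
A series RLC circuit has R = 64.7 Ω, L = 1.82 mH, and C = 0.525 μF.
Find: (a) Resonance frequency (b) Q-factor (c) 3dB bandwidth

Step 1 — Resonance condition Im(Z)=0 gives ω₀ = 1/√(LC).
Step 2 — ω₀ = 1/√(0.00182·5.25e-07) = 3.235e+04 rad/s.
Step 3 — f₀ = ω₀/(2π) = 5149 Hz.
Step 4 — Series Q: Q = ω₀L/R = 3.235e+04·0.00182/64.7 = 0.91.
Step 5 — 3dB bandwidth: Δω = ω₀/Q = 3.555e+04 rad/s; BW = Δω/(2π) = 5658 Hz.

(a) f₀ = 5149 Hz  (b) Q = 0.91  (c) BW = 5658 Hz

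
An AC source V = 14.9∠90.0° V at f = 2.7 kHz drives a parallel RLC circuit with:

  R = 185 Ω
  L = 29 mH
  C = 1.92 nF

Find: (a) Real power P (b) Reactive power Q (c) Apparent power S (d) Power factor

Step 1 — Angular frequency: ω = 2π·f = 2π·2700 = 1.696e+04 rad/s.
Step 2 — Component impedances:
  R: Z = R = 185 Ω
  L: Z = jωL = j·1.696e+04·0.029 = 0 + j492 Ω
  C: Z = 1/(jωC) = -j/(ω·C) = 0 - j3.07e+04 Ω
Step 3 — Parallel combination: 1/Z_total = 1/R + 1/L + 1/C; Z_total = 162.7 + j60.21 Ω = 173.5∠20.3° Ω.
Step 4 — Source phasor: V = 14.9∠90.0° V = 0 + j14.9 V.
Step 5 — Current: I = V / Z = 0.0298 + j0.08054 A = 0.08588∠69.7° A.
Step 6 — Complex power: S = V·I* = 1.2 + j0.444 VA.
Step 7 — Real power: P = Re(S) = 1.2 W.
Step 8 — Reactive power: Q = Im(S) = 0.444 VAR.
Step 9 — Apparent power: |S| = 1.28 VA.
Step 10 — Power factor: PF = P/|S| = 0.9379 (lagging).

(a) P = 1.2 W  (b) Q = 0.444 VAR  (c) S = 1.28 VA  (d) PF = 0.9379 (lagging)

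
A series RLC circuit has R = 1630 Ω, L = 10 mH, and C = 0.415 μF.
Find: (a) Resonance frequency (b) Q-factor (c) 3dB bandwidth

Step 1 — Resonance: ω₀ = 1/√(LC) = 1/√(0.01·4.15e-07) = 1.552e+04 rad/s.
Step 2 — f₀ = ω₀/(2π) = 2471 Hz.
Step 3 — Series Q: Q = ω₀L/R = 1.552e+04·0.01/1630 = 0.09523.
Step 4 — Bandwidth: Δω = ω₀/Q = 1.63e+05 rad/s; BW = Δω/(2π) = 2.594e+04 Hz.

(a) f₀ = 2471 Hz  (b) Q = 0.09523  (c) BW = 2.594e+04 Hz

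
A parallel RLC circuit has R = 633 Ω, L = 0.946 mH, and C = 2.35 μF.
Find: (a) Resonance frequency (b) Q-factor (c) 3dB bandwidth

Step 1 — Resonance: ω₀ = 1/√(LC) = 1/√(0.000946·2.35e-06) = 2.121e+04 rad/s.
Step 2 — f₀ = ω₀/(2π) = 3376 Hz.
Step 3 — Parallel Q: Q = R/(ω₀L) = 633/(2.121e+04·0.000946) = 31.55.
Step 4 — Bandwidth: Δω = ω₀/Q = 672.2 rad/s; BW = Δω/(2π) = 107 Hz.

(a) f₀ = 3376 Hz  (b) Q = 31.55  (c) BW = 107 Hz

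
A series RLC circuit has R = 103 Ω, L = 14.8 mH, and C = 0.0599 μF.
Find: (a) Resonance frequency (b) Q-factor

Step 1 — Resonance condition Im(Z)=0 gives ω₀ = 1/√(LC).
Step 2 — ω₀ = 1/√(0.0148·5.99e-08) = 3.359e+04 rad/s.
Step 3 — f₀ = ω₀/(2π) = 5345 Hz.
Step 4 — Series Q: Q = ω₀L/R = 3.359e+04·0.0148/103 = 4.826.

(a) f₀ = 5345 Hz  (b) Q = 4.826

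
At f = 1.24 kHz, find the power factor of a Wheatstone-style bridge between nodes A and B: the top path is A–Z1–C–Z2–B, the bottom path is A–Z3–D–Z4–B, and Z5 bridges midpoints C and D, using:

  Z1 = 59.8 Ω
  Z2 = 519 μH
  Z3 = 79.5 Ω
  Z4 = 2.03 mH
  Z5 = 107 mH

Step 1 — Angular frequency: ω = 2π·f = 2π·1240 = 7791 rad/s.
Step 2 — Component impedances:
  Z1: Z = R = 59.8 Ω
  Z2: Z = jωL = j·7791·0.000519 = 0 + j4.044 Ω
  Z3: Z = R = 79.5 Ω
  Z4: Z = jωL = j·7791·0.00203 = 0 + j15.82 Ω
  Z5: Z = jωL = j·7791·0.107 = 0 + j833.7 Ω
Step 3 — Bridge requires nodal analysis (the Z5 bridge couples midpoints C and D, so the two paths cannot be reduced to a simple series/parallel combination). Setting node B to ground and injecting 1 A at node A, the 3-node admittance system at A, C, D solves to V_A = Z_AB = 34.26 + j4.189 Ω = 34.52∠7.0° Ω.
Step 4 — Power factor: PF = cos(φ) = Re(Z)/|Z| = 34.263/34.519 = 0.9926.
Step 5 — Type: Im(Z) = 4.189 ⇒ lagging (phase φ = 7.0°).

PF = 0.9926 (lagging, φ = 7.0°)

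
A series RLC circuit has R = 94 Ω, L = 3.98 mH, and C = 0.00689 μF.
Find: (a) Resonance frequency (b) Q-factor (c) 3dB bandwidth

Step 1 — Resonance condition Im(Z)=0 gives ω₀ = 1/√(LC).
Step 2 — ω₀ = 1/√(0.00398·6.89e-09) = 1.91e+05 rad/s.
Step 3 — f₀ = ω₀/(2π) = 3.039e+04 Hz.
Step 4 — Series Q: Q = ω₀L/R = 1.91e+05·0.00398/94 = 8.085.
Step 5 — 3dB bandwidth: Δω = ω₀/Q = 2.362e+04 rad/s; BW = Δω/(2π) = 3759 Hz.

(a) f₀ = 3.039e+04 Hz  (b) Q = 8.085  (c) BW = 3759 Hz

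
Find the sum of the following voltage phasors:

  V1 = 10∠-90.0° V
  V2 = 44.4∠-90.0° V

Step 1 — Convert each phasor to rectangular form:
  V1 = 10·(cos(-90.0°) + j·sin(-90.0°)) = 0 - j10 V
  V2 = 44.4·(cos(-90.0°) + j·sin(-90.0°)) = 0 - j44.4 V
Step 2 — Sum components: V_total = 0 - j54.4 V.
Step 3 — Convert to polar: |V_total| = 54.4 V, ∠V_total = -90.0°.

V_total = 54.4∠-90.0° V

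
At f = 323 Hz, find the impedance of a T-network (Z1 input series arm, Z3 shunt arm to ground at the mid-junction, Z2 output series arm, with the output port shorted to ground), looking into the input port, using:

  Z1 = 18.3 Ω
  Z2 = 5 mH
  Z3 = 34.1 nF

Step 1 — Angular frequency: ω = 2π·f = 2π·323 = 2029 rad/s.
Step 2 — Component impedances:
  Z1: Z = R = 18.3 Ω
  Z2: Z = jωL = j·2029·0.005 = 0 + j10.15 Ω
  Z3: Z = 1/(jωC) = -j/(ω·C) = 0 - j1.445e+04 Ω
Step 3 — With the output port shorted to ground, the output series arm Z2 runs from the junction to ground; the shunt arm Z3 also runs from the junction to ground. They appear in parallel: Z3 || Z2 = 0 + j10.15 Ω.
Step 4 — Series with input arm Z1: Z_in = Z1 + (Z3 || Z2) = 18.3 + j10.15 Ω = 20.93∠29.0° Ω.

Z = 18.3 + j10.15 Ω = 20.93∠29.0° Ω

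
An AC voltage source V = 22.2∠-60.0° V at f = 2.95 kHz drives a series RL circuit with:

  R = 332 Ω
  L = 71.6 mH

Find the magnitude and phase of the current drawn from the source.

Step 1 — Angular frequency: ω = 2π·f = 2π·2950 = 1.854e+04 rad/s.
Step 2 — Component impedances:
  R: Z = R = 332 Ω
  L: Z = jωL = j·1.854e+04·0.0716 = 0 + j1327 Ω
Step 3 — Series combination: Z_total = R + L = 332 + j1327 Ω = 1368∠76.0° Ω.
Step 4 — Source phasor: V = 22.2∠-60.0° V = 11.1 - j19.23 V.
Step 5 — Ohm's law: I = V / Z_total = (11.1 - j19.23) / (332 + j1327) = -0.01166 - j0.01128 A.
Step 6 — Convert to polar: |I| = 0.01623 A, ∠I = -136.0°.

I = 0.01623∠-136.0° A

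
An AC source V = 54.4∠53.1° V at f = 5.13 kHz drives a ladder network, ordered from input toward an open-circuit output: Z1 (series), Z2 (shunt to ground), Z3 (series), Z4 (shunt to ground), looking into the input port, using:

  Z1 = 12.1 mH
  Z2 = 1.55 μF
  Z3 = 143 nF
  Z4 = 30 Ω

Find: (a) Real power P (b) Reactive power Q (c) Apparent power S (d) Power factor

Step 1 — Angular frequency: ω = 2π·f = 2π·5130 = 3.223e+04 rad/s.
Step 2 — Component impedances:
  Z1: Z = jωL = j·3.223e+04·0.0121 = 0 + j390 Ω
  Z2: Z = 1/(jωC) = -j/(ω·C) = 0 - j20.02 Ω
  Z3: Z = 1/(jωC) = -j/(ω·C) = 0 - j217 Ω
  Z4: Z = R = 30 Ω
Step 3 — Ladder network (open output): work backward from the far end, alternating series and parallel combinations. Z_in = 0.2107 + j371.7 Ω = 371.7∠90.0° Ω.
Step 4 — Source phasor: V = 54.4∠53.1° V = 32.66 + j43.5 V.
Step 5 — Current: I = V / Z = 0.1171 - j0.08782 A = 0.1464∠-36.9° A.
Step 6 — Complex power: S = V·I* = 0.004513 + j7.962 VA.
Step 7 — Real power: P = Re(S) = 0.004513 W.
Step 8 — Reactive power: Q = Im(S) = 7.962 VAR.
Step 9 — Apparent power: |S| = 7.962 VA.
Step 10 — Power factor: PF = P/|S| = 0.0005668 (lagging).

(a) P = 0.004513 W  (b) Q = 7.962 VAR  (c) S = 7.962 VA  (d) PF = 0.0005668 (lagging)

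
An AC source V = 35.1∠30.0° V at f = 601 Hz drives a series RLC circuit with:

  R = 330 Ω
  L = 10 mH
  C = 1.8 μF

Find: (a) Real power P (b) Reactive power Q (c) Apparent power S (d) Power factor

Step 1 — Angular frequency: ω = 2π·f = 2π·601 = 3776 rad/s.
Step 2 — Component impedances:
  R: Z = R = 330 Ω
  L: Z = jωL = j·3776·0.01 = 0 + j37.76 Ω
  C: Z = 1/(jωC) = -j/(ω·C) = 0 - j147.1 Ω
Step 3 — Series combination: Z_total = R + L + C = 330 - j109.4 Ω = 347.6∠-18.3° Ω.
Step 4 — Source phasor: V = 35.1∠30.0° V = 30.4 + j17.55 V.
Step 5 — Current: I = V / Z = 0.06712 + j0.07542 A = 0.101∠48.3° A.
Step 6 — Complex power: S = V·I* = 3.364 - j1.115 VA.
Step 7 — Real power: P = Re(S) = 3.364 W.
Step 8 — Reactive power: Q = Im(S) = -1.115 VAR.
Step 9 — Apparent power: |S| = 3.544 VA.
Step 10 — Power factor: PF = P/|S| = 0.9492 (leading).

(a) P = 3.364 W  (b) Q = -1.115 VAR  (c) S = 3.544 VA  (d) PF = 0.9492 (leading)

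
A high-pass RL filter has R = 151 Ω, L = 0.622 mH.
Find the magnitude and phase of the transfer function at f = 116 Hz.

Step 1 — Angular frequency: ω = 2π·116 = 728.8 rad/s.
Step 2 — Transfer function: H(jω) = jωL/(R + jωL).
Step 3 — Numerator jωL = j·0.4533; denominator R + jωL = 151 + j0.4533.
Step 4 — H = 9.014e-06 + j0.003002.
Step 5 — Magnitude: |H| = 0.003002 (-50.5 dB); phase: φ = 89.8°.

|H| = 0.003002 (-50.5 dB), φ = 89.8°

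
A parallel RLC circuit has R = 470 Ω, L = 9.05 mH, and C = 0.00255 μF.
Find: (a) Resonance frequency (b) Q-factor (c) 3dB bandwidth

Step 1 — Resonance: ω₀ = 1/√(LC) = 1/√(0.00905·2.55e-09) = 2.082e+05 rad/s.
Step 2 — f₀ = ω₀/(2π) = 3.313e+04 Hz.
Step 3 — Parallel Q: Q = R/(ω₀L) = 470/(2.082e+05·0.00905) = 0.2495.
Step 4 — Bandwidth: Δω = ω₀/Q = 8.344e+05 rad/s; BW = Δω/(2π) = 1.328e+05 Hz.

(a) f₀ = 3.313e+04 Hz  (b) Q = 0.2495  (c) BW = 1.328e+05 Hz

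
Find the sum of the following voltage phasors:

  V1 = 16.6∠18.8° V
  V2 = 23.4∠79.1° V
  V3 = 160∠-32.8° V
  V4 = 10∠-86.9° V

Step 1 — Convert each phasor to rectangular form:
  V1 = 16.6·(cos(18.8°) + j·sin(18.8°)) = 15.71 + j5.35 V
  V2 = 23.4·(cos(79.1°) + j·sin(79.1°)) = 4.425 + j22.98 V
  V3 = 160·(cos(-32.8°) + j·sin(-32.8°)) = 134.5 - j86.67 V
  V4 = 10·(cos(-86.9°) + j·sin(-86.9°)) = 0.5408 - j9.985 V
Step 2 — Sum components: V_total = 155.2 - j68.33 V.
Step 3 — Convert to polar: |V_total| = 169.5 V, ∠V_total = -23.8°.

V_total = 169.5∠-23.8° V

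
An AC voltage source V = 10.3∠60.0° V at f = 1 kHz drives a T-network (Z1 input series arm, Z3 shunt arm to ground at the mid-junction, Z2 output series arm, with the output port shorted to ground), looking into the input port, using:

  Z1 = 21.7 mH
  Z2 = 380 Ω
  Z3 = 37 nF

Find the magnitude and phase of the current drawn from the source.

Step 1 — Angular frequency: ω = 2π·f = 2π·1000 = 6283 rad/s.
Step 2 — Component impedances:
  Z1: Z = jωL = j·6283·0.0217 = 0 + j136.3 Ω
  Z2: Z = R = 380 Ω
  Z3: Z = 1/(jωC) = -j/(ω·C) = 0 - j4301 Ω
Step 3 — With the output port shorted to ground, the output series arm Z2 runs from the junction to ground; the shunt arm Z3 also runs from the junction to ground. They appear in parallel: Z3 || Z2 = 377.1 - j33.31 Ω.
Step 4 — Series with input arm Z1: Z_in = Z1 + (Z3 || Z2) = 377.1 + j103 Ω = 390.9∠15.3° Ω.
Step 5 — Source phasor: V = 10.3∠60.0° V = 5.15 + j8.92 V.
Step 6 — Ohm's law: I = V / Z_total = (5.15 + j8.92) / (377.1 + j103) = 0.01872 + j0.01854 A.
Step 7 — Convert to polar: |I| = 0.02635 A, ∠I = 44.7°.

I = 0.02635∠44.7° A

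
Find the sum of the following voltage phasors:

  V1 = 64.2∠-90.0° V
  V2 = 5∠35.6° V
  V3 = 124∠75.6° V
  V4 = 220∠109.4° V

Step 1 — Convert each phasor to rectangular form:
  V1 = 64.2·(cos(-90.0°) + j·sin(-90.0°)) = 0 - j64.2 V
  V2 = 5·(cos(35.6°) + j·sin(35.6°)) = 4.066 + j2.911 V
  V3 = 124·(cos(75.6°) + j·sin(75.6°)) = 30.84 + j120.1 V
  V4 = 220·(cos(109.4°) + j·sin(109.4°)) = -73.08 + j207.5 V
Step 2 — Sum components: V_total = -38.17 + j266.3 V.
Step 3 — Convert to polar: |V_total| = 269 V, ∠V_total = 98.2°.

V_total = 269∠98.2° V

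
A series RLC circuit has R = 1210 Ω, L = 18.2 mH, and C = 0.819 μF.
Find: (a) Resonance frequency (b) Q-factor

Step 1 — Resonance condition Im(Z)=0 gives ω₀ = 1/√(LC).
Step 2 — ω₀ = 1/√(0.0182·8.19e-07) = 8191 rad/s.
Step 3 — f₀ = ω₀/(2π) = 1304 Hz.
Step 4 — Series Q: Q = ω₀L/R = 8191·0.0182/1210 = 0.1232.

(a) f₀ = 1304 Hz  (b) Q = 0.1232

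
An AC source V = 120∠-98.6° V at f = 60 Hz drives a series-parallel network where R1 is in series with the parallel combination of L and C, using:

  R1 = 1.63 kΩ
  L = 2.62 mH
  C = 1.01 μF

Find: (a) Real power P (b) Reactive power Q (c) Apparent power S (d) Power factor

Step 1 — Angular frequency: ω = 2π·f = 2π·60 = 377 rad/s.
Step 2 — Component impedances:
  R1: Z = R = 1630 Ω
  L: Z = jωL = j·377·0.00262 = 0 + j0.9877 Ω
  C: Z = 1/(jωC) = -j/(ω·C) = 0 - j2626 Ω
Step 3 — Parallel branch: L || C = 1/(1/L + 1/C) = 0 + j0.9881 Ω.
Step 4 — Series with R1: Z_total = R1 + (L || C) = 1630 + j0.9881 Ω = 1630∠0.0° Ω.
Step 5 — Source phasor: V = 120∠-98.6° V = -17.94 - j118.7 V.
Step 6 — Current: I = V / Z = -0.01105 - j0.07279 A = 0.07362∠-98.6° A.
Step 7 — Complex power: S = V·I* = 8.834 + j0.005355 VA.
Step 8 — Real power: P = Re(S) = 8.834 W.
Step 9 — Reactive power: Q = Im(S) = 0.005355 VAR.
Step 10 — Apparent power: |S| = 8.834 VA.
Step 11 — Power factor: PF = P/|S| = 1 (lagging).

(a) P = 8.834 W  (b) Q = 0.005355 VAR  (c) S = 8.834 VA  (d) PF = 1 (lagging)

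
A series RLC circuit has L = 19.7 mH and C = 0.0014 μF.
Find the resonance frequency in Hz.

Step 1 — Resonance condition Im(Z)=0 gives ω₀ = 1/√(LC).
Step 2 — ω₀ = 1/√(0.0197·1.4e-09) = 1.904e+05 rad/s.
Step 3 — f₀ = ω₀/(2π) = 3.031e+04 Hz.

f₀ = 3.031e+04 Hz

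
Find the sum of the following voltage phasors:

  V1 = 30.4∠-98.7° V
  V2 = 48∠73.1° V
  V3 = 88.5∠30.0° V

Step 1 — Convert each phasor to rectangular form:
  V1 = 30.4·(cos(-98.7°) + j·sin(-98.7°)) = -4.598 - j30.05 V
  V2 = 48·(cos(73.1°) + j·sin(73.1°)) = 13.95 + j45.93 V
  V3 = 88.5·(cos(30.0°) + j·sin(30.0°)) = 76.64 + j44.25 V
Step 2 — Sum components: V_total = 86 + j60.13 V.
Step 3 — Convert to polar: |V_total| = 104.9 V, ∠V_total = 35.0°.

V_total = 104.9∠35.0° V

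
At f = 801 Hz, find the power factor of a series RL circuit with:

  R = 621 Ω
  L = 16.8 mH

Step 1 — Angular frequency: ω = 2π·f = 2π·801 = 5033 rad/s.
Step 2 — Component impedances:
  R: Z = R = 621 Ω
  L: Z = jωL = j·5033·0.0168 = 0 + j84.55 Ω
Step 3 — Series combination: Z_total = R + L = 621 + j84.55 Ω = 626.7∠7.8° Ω.
Step 4 — Power factor: PF = cos(φ) = Re(Z)/|Z| = 621/626.7 = 0.9909.
Step 5 — Type: Im(Z) = 84.55 ⇒ lagging (phase φ = 7.8°).

PF = 0.9909 (lagging, φ = 7.8°)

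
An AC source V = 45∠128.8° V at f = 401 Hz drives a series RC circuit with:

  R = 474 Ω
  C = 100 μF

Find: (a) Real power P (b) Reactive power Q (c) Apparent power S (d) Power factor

Step 1 — Angular frequency: ω = 2π·f = 2π·401 = 2520 rad/s.
Step 2 — Component impedances:
  R: Z = R = 474 Ω
  C: Z = 1/(jωC) = -j/(ω·C) = 0 - j3.969 Ω
Step 3 — Series combination: Z_total = R + C = 474 - j3.969 Ω = 474∠-0.5° Ω.
Step 4 — Source phasor: V = 45∠128.8° V = -28.2 + j35.07 V.
Step 5 — Current: I = V / Z = -0.0601 + j0.07348 A = 0.09493∠129.3° A.
Step 6 — Complex power: S = V·I* = 4.272 - j0.03577 VA.
Step 7 — Real power: P = Re(S) = 4.272 W.
Step 8 — Reactive power: Q = Im(S) = -0.03577 VAR.
Step 9 — Apparent power: |S| = 4.272 VA.
Step 10 — Power factor: PF = P/|S| = 1 (leading).

(a) P = 4.272 W  (b) Q = -0.03577 VAR  (c) S = 4.272 VA  (d) PF = 1 (leading)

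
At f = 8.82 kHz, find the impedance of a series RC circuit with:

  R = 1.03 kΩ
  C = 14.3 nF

Step 1 — Angular frequency: ω = 2π·f = 2π·8820 = 5.542e+04 rad/s.
Step 2 — Component impedances:
  R: Z = R = 1030 Ω
  C: Z = 1/(jωC) = -j/(ω·C) = 0 - j1262 Ω
Step 3 — Series combination: Z_total = R + C = 1030 - j1262 Ω = 1629∠-50.8° Ω.

Z = 1030 - j1262 Ω = 1629∠-50.8° Ω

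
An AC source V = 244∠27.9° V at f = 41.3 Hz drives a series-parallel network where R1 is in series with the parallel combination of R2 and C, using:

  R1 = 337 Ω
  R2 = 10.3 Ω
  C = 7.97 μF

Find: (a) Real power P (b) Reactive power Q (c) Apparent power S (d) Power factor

Step 1 — Angular frequency: ω = 2π·f = 2π·41.3 = 259.5 rad/s.
Step 2 — Component impedances:
  R1: Z = R = 337 Ω
  R2: Z = R = 10.3 Ω
  C: Z = 1/(jωC) = -j/(ω·C) = 0 - j483.5 Ω
Step 3 — Parallel branch: R2 || C = 1/(1/R2 + 1/C) = 10.3 - j0.2193 Ω.
Step 4 — Series with R1: Z_total = R1 + (R2 || C) = 347.3 - j0.2193 Ω = 347.3∠-0.0° Ω.
Step 5 — Source phasor: V = 244∠27.9° V = 215.6 + j114.2 V.
Step 6 — Current: I = V / Z = 0.6207 + j0.3291 A = 0.7026∠27.9° A.
Step 7 — Complex power: S = V·I* = 171.4 - j0.1083 VA.
Step 8 — Real power: P = Re(S) = 171.4 W.
Step 9 — Reactive power: Q = Im(S) = -0.1083 VAR.
Step 10 — Apparent power: |S| = 171.4 VA.
Step 11 — Power factor: PF = P/|S| = 1 (leading).

(a) P = 171.4 W  (b) Q = -0.1083 VAR  (c) S = 171.4 VA  (d) PF = 1 (leading)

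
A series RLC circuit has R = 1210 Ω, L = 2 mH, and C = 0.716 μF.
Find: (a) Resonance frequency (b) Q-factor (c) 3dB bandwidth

Step 1 — Resonance: ω₀ = 1/√(LC) = 1/√(0.002·7.16e-07) = 2.643e+04 rad/s.
Step 2 — f₀ = ω₀/(2π) = 4206 Hz.
Step 3 — Series Q: Q = ω₀L/R = 2.643e+04·0.002/1210 = 0.04368.
Step 4 — Bandwidth: Δω = ω₀/Q = 6.05e+05 rad/s; BW = Δω/(2π) = 9.629e+04 Hz.

(a) f₀ = 4206 Hz  (b) Q = 0.04368  (c) BW = 9.629e+04 Hz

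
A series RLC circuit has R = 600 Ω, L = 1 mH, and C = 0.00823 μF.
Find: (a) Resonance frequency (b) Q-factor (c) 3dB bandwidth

Step 1 — Resonance: ω₀ = 1/√(LC) = 1/√(0.001·8.23e-09) = 3.486e+05 rad/s.
Step 2 — f₀ = ω₀/(2π) = 5.548e+04 Hz.
Step 3 — Series Q: Q = ω₀L/R = 3.486e+05·0.001/600 = 0.581.
Step 4 — Bandwidth: Δω = ω₀/Q = 6e+05 rad/s; BW = Δω/(2π) = 9.549e+04 Hz.

(a) f₀ = 5.548e+04 Hz  (b) Q = 0.581  (c) BW = 9.549e+04 Hz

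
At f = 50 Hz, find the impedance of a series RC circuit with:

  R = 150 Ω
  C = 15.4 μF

Step 1 — Angular frequency: ω = 2π·f = 2π·50 = 314.2 rad/s.
Step 2 — Component impedances:
  R: Z = R = 150 Ω
  C: Z = 1/(jωC) = -j/(ω·C) = 0 - j206.7 Ω
Step 3 — Series combination: Z_total = R + C = 150 - j206.7 Ω = 255.4∠-54.0° Ω.

Z = 150 - j206.7 Ω = 255.4∠-54.0° Ω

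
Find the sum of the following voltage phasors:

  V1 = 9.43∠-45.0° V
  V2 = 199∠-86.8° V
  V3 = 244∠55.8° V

Step 1 — Convert each phasor to rectangular form:
  V1 = 9.43·(cos(-45.0°) + j·sin(-45.0°)) = 6.668 - j6.668 V
  V2 = 199·(cos(-86.8°) + j·sin(-86.8°)) = 11.11 - j198.7 V
  V3 = 244·(cos(55.8°) + j·sin(55.8°)) = 137.1 + j201.8 V
Step 2 — Sum components: V_total = 154.9 - j3.55 V.
Step 3 — Convert to polar: |V_total| = 155 V, ∠V_total = -1.3°.

V_total = 155∠-1.3° V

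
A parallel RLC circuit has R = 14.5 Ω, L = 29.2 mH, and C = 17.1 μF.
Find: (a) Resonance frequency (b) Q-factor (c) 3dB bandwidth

Step 1 — Resonance: ω₀ = 1/√(LC) = 1/√(0.0292·1.71e-05) = 1415 rad/s.
Step 2 — f₀ = ω₀/(2π) = 225.2 Hz.
Step 3 — Parallel Q: Q = R/(ω₀L) = 14.5/(1415·0.0292) = 0.3509.
Step 4 — Bandwidth: Δω = ω₀/Q = 4033 rad/s; BW = Δω/(2π) = 641.9 Hz.

(a) f₀ = 225.2 Hz  (b) Q = 0.3509  (c) BW = 641.9 Hz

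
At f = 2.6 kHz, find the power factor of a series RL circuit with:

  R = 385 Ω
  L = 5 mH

Step 1 — Angular frequency: ω = 2π·f = 2π·2600 = 1.634e+04 rad/s.
Step 2 — Component impedances:
  R: Z = R = 385 Ω
  L: Z = jωL = j·1.634e+04·0.005 = 0 + j81.68 Ω
Step 3 — Series combination: Z_total = R + L = 385 + j81.68 Ω = 393.6∠12.0° Ω.
Step 4 — Power factor: PF = cos(φ) = Re(Z)/|Z| = 385/393.6 = 0.9782.
Step 5 — Type: Im(Z) = 81.68 ⇒ lagging (phase φ = 12.0°).

PF = 0.9782 (lagging, φ = 12.0°)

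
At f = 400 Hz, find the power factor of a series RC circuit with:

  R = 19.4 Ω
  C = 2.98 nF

Step 1 — Angular frequency: ω = 2π·f = 2π·400 = 2513 rad/s.
Step 2 — Component impedances:
  R: Z = R = 19.4 Ω
  C: Z = 1/(jωC) = -j/(ω·C) = 0 - j1.335e+05 Ω
Step 3 — Series combination: Z_total = R + C = 19.4 - j1.335e+05 Ω = 1.335e+05∠-90.0° Ω.
Step 4 — Power factor: PF = cos(φ) = Re(Z)/|Z| = 19.4/1.335e+05 = 0.0001453.
Step 5 — Type: Im(Z) = -1.335e+05 ⇒ leading (phase φ = -90.0°).

PF = 0.0001453 (leading, φ = -90.0°)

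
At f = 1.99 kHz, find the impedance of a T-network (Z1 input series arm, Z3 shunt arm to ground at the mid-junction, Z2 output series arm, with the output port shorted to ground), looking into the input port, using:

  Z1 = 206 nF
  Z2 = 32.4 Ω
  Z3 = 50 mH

Step 1 — Angular frequency: ω = 2π·f = 2π·1990 = 1.25e+04 rad/s.
Step 2 — Component impedances:
  Z1: Z = 1/(jωC) = -j/(ω·C) = 0 - j388.2 Ω
  Z2: Z = R = 32.4 Ω
  Z3: Z = jωL = j·1.25e+04·0.05 = 0 + j625.2 Ω
Step 3 — With the output port shorted to ground, the output series arm Z2 runs from the junction to ground; the shunt arm Z3 also runs from the junction to ground. They appear in parallel: Z3 || Z2 = 32.31 + j1.675 Ω.
Step 4 — Series with input arm Z1: Z_in = Z1 + (Z3 || Z2) = 32.31 - j386.6 Ω = 387.9∠-85.2° Ω.

Z = 32.31 - j386.6 Ω = 387.9∠-85.2° Ω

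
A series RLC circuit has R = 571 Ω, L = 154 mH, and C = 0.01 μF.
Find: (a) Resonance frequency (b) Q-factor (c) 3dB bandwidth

Step 1 — Resonance: ω₀ = 1/√(LC) = 1/√(0.154·1e-08) = 2.548e+04 rad/s.
Step 2 — f₀ = ω₀/(2π) = 4056 Hz.
Step 3 — Series Q: Q = ω₀L/R = 2.548e+04·0.154/571 = 6.873.
Step 4 — Bandwidth: Δω = ω₀/Q = 3708 rad/s; BW = Δω/(2π) = 590.1 Hz.

(a) f₀ = 4056 Hz  (b) Q = 6.873  (c) BW = 590.1 Hz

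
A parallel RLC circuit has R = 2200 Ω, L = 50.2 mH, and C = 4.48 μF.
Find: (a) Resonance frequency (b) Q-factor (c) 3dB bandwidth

Step 1 — Resonance: ω₀ = 1/√(LC) = 1/√(0.0502·4.48e-06) = 2109 rad/s.
Step 2 — f₀ = ω₀/(2π) = 335.6 Hz.
Step 3 — Parallel Q: Q = R/(ω₀L) = 2200/(2109·0.0502) = 20.78.
Step 4 — Bandwidth: Δω = ω₀/Q = 101.5 rad/s; BW = Δω/(2π) = 16.15 Hz.

(a) f₀ = 335.6 Hz  (b) Q = 20.78  (c) BW = 16.15 Hz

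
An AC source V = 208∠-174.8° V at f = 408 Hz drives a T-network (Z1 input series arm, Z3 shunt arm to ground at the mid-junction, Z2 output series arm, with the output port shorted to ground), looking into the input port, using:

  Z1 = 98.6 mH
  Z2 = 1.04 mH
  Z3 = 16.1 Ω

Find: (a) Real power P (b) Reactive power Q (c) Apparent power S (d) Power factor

Step 1 — Angular frequency: ω = 2π·f = 2π·408 = 2564 rad/s.
Step 2 — Component impedances:
  Z1: Z = jωL = j·2564·0.0986 = 0 + j252.8 Ω
  Z2: Z = jωL = j·2564·0.00104 = 0 + j2.666 Ω
  Z3: Z = R = 16.1 Ω
Step 3 — With the output port shorted to ground, the output series arm Z2 runs from the junction to ground; the shunt arm Z3 also runs from the junction to ground. They appear in parallel: Z3 || Z2 = 0.4297 + j2.595 Ω.
Step 4 — Series with input arm Z1: Z_in = Z1 + (Z3 || Z2) = 0.4297 + j255.4 Ω = 255.4∠89.9° Ω.
Step 5 — Source phasor: V = 208∠-174.8° V = -207.1 - j18.85 V.
Step 6 — Current: I = V / Z = -0.07519 + j0.8111 A = 0.8145∠95.3° A.
Step 7 — Complex power: S = V·I* = 0.2851 + j169.4 VA.
Step 8 — Real power: P = Re(S) = 0.2851 W.
Step 9 — Reactive power: Q = Im(S) = 169.4 VAR.
Step 10 — Apparent power: |S| = 169.4 VA.
Step 11 — Power factor: PF = P/|S| = 0.001683 (lagging).

(a) P = 0.2851 W  (b) Q = 169.4 VAR  (c) S = 169.4 VA  (d) PF = 0.001683 (lagging)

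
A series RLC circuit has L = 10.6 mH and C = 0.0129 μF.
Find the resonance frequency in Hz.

Step 1 — Resonance condition Im(Z)=0 gives ω₀ = 1/√(LC).
Step 2 — ω₀ = 1/√(0.0106·1.29e-08) = 8.552e+04 rad/s.
Step 3 — f₀ = ω₀/(2π) = 1.361e+04 Hz.

f₀ = 1.361e+04 Hz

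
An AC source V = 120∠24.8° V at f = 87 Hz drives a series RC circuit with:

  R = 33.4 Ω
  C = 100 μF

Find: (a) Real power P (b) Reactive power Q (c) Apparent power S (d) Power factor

Step 1 — Angular frequency: ω = 2π·f = 2π·87 = 546.6 rad/s.
Step 2 — Component impedances:
  R: Z = R = 33.4 Ω
  C: Z = 1/(jωC) = -j/(ω·C) = 0 - j18.29 Ω
Step 3 — Series combination: Z_total = R + C = 33.4 - j18.29 Ω = 38.08∠-28.7° Ω.
Step 4 — Source phasor: V = 120∠24.8° V = 108.9 + j50.33 V.
Step 5 — Current: I = V / Z = 1.874 + j2.533 A = 3.151∠53.5° A.
Step 6 — Complex power: S = V·I* = 331.6 - j181.6 VA.
Step 7 — Real power: P = Re(S) = 331.6 W.
Step 8 — Reactive power: Q = Im(S) = -181.6 VAR.
Step 9 — Apparent power: |S| = 378.1 VA.
Step 10 — Power factor: PF = P/|S| = 0.8771 (leading).

(a) P = 331.6 W  (b) Q = -181.6 VAR  (c) S = 378.1 VA  (d) PF = 0.8771 (leading)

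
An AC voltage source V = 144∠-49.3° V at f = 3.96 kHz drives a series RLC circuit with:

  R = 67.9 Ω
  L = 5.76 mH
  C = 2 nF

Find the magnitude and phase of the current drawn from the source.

Step 1 — Angular frequency: ω = 2π·f = 2π·3960 = 2.488e+04 rad/s.
Step 2 — Component impedances:
  R: Z = R = 67.9 Ω
  L: Z = jωL = j·2.488e+04·0.00576 = 0 + j143.3 Ω
  C: Z = 1/(jωC) = -j/(ω·C) = 0 - j2.01e+04 Ω
Step 3 — Series combination: Z_total = R + L + C = 67.9 - j1.995e+04 Ω = 1.995e+04∠-89.8° Ω.
Step 4 — Source phasor: V = 144∠-49.3° V = 93.9 - j109.2 V.
Step 5 — Ohm's law: I = V / Z_total = (93.9 - j109.2) / (67.9 - j1.995e+04) = 0.005488 + j0.004688 A.
Step 6 — Convert to polar: |I| = 0.007217 A, ∠I = 40.5°.

I = 0.007217∠40.5° A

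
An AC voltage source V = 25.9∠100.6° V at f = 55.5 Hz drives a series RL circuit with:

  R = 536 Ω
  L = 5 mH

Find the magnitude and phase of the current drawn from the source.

Step 1 — Angular frequency: ω = 2π·f = 2π·55.5 = 348.7 rad/s.
Step 2 — Component impedances:
  R: Z = R = 536 Ω
  L: Z = jωL = j·348.7·0.005 = 0 + j1.744 Ω
Step 3 — Series combination: Z_total = R + L = 536 + j1.744 Ω = 536∠0.2° Ω.
Step 4 — Source phasor: V = 25.9∠100.6° V = -4.764 + j25.46 V.
Step 5 — Ohm's law: I = V / Z_total = (-4.764 + j25.46) / (536 + j1.744) = -0.008734 + j0.04752 A.
Step 6 — Convert to polar: |I| = 0.04832 A, ∠I = 100.4°.

I = 0.04832∠100.4° A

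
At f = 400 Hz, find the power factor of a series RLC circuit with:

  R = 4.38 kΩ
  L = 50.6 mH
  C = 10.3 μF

Step 1 — Angular frequency: ω = 2π·f = 2π·400 = 2513 rad/s.
Step 2 — Component impedances:
  R: Z = R = 4380 Ω
  L: Z = jωL = j·2513·0.0506 = 0 + j127.2 Ω
  C: Z = 1/(jωC) = -j/(ω·C) = 0 - j38.63 Ω
Step 3 — Series combination: Z_total = R + L + C = 4380 + j88.54 Ω = 4381∠1.2° Ω.
Step 4 — Power factor: PF = cos(φ) = Re(Z)/|Z| = 4380/4381 = 0.9998.
Step 5 — Type: Im(Z) = 88.54 ⇒ lagging (phase φ = 1.2°).

PF = 0.9998 (lagging, φ = 1.2°)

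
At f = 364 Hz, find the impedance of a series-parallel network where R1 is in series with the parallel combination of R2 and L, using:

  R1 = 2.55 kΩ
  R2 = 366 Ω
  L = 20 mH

Step 1 — Angular frequency: ω = 2π·f = 2π·364 = 2287 rad/s.
Step 2 — Component impedances:
  R1: Z = R = 2550 Ω
  R2: Z = R = 366 Ω
  L: Z = jωL = j·2287·0.02 = 0 + j45.74 Ω
Step 3 — Parallel branch: R2 || L = 1/(1/R2 + 1/L) = 5.629 + j45.04 Ω.
Step 4 — Series with R1: Z_total = R1 + (R2 || L) = 2556 + j45.04 Ω = 2556∠1.0° Ω.

Z = 2556 + j45.04 Ω = 2556∠1.0° Ω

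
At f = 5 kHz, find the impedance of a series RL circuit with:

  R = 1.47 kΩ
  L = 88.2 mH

Step 1 — Angular frequency: ω = 2π·f = 2π·5000 = 3.142e+04 rad/s.
Step 2 — Component impedances:
  R: Z = R = 1470 Ω
  L: Z = jωL = j·3.142e+04·0.0882 = 0 + j2771 Ω
Step 3 — Series combination: Z_total = R + L = 1470 + j2771 Ω = 3137∠62.1° Ω.

Z = 1470 + j2771 Ω = 3137∠62.1° Ω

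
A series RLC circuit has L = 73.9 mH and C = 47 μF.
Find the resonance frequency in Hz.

Step 1 — Resonance condition Im(Z)=0 gives ω₀ = 1/√(LC).
Step 2 — ω₀ = 1/√(0.0739·4.7e-05) = 536.6 rad/s.
Step 3 — f₀ = ω₀/(2π) = 85.4 Hz.

f₀ = 85.4 Hz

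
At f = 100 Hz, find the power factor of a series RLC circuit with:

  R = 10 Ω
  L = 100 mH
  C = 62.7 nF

Step 1 — Angular frequency: ω = 2π·f = 2π·100 = 628.3 rad/s.
Step 2 — Component impedances:
  R: Z = R = 10 Ω
  L: Z = jωL = j·628.3·0.1 = 0 + j62.83 Ω
  C: Z = 1/(jωC) = -j/(ω·C) = 0 - j2.538e+04 Ω
Step 3 — Series combination: Z_total = R + L + C = 10 - j2.532e+04 Ω = 2.532e+04∠-90.0° Ω.
Step 4 — Power factor: PF = cos(φ) = Re(Z)/|Z| = 10/2.532e+04 = 0.0003949.
Step 5 — Type: Im(Z) = -2.532e+04 ⇒ leading (phase φ = -90.0°).

PF = 0.0003949 (leading, φ = -90.0°)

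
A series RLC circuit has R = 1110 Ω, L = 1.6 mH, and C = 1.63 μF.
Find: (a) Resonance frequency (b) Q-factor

Step 1 — Resonance condition Im(Z)=0 gives ω₀ = 1/√(LC).
Step 2 — ω₀ = 1/√(0.0016·1.63e-06) = 1.958e+04 rad/s.
Step 3 — f₀ = ω₀/(2π) = 3116 Hz.
Step 4 — Series Q: Q = ω₀L/R = 1.958e+04·0.0016/1110 = 0.02823.

(a) f₀ = 3116 Hz  (b) Q = 0.02823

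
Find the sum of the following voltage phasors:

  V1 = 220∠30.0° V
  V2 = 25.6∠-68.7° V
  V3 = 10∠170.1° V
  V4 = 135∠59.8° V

Step 1 — Convert each phasor to rectangular form:
  V1 = 220·(cos(30.0°) + j·sin(30.0°)) = 190.5 + j110 V
  V2 = 25.6·(cos(-68.7°) + j·sin(-68.7°)) = 9.299 - j23.85 V
  V3 = 10·(cos(170.1°) + j·sin(170.1°)) = -9.851 + j1.719 V
  V4 = 135·(cos(59.8°) + j·sin(59.8°)) = 67.91 + j116.7 V
Step 2 — Sum components: V_total = 257.9 + j204.5 V.
Step 3 — Convert to polar: |V_total| = 329.2 V, ∠V_total = 38.4°.

V_total = 329.2∠38.4° V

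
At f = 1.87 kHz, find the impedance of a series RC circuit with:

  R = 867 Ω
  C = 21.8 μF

Step 1 — Angular frequency: ω = 2π·f = 2π·1870 = 1.175e+04 rad/s.
Step 2 — Component impedances:
  R: Z = R = 867 Ω
  C: Z = 1/(jωC) = -j/(ω·C) = 0 - j3.904 Ω
Step 3 — Series combination: Z_total = R + C = 867 - j3.904 Ω = 867∠-0.3° Ω.

Z = 867 - j3.904 Ω = 867∠-0.3° Ω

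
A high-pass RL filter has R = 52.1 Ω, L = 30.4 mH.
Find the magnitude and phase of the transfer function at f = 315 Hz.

Step 1 — Angular frequency: ω = 2π·315 = 1979 rad/s.
Step 2 — Transfer function: H(jω) = jωL/(R + jωL).
Step 3 — Numerator jωL = j·60.17; denominator R + jωL = 52.1 + j60.17.
Step 4 — H = 0.5715 + j0.4949.
Step 5 — Magnitude: |H| = 0.756 (-2.4 dB); phase: φ = 40.9°.

|H| = 0.756 (-2.4 dB), φ = 40.9°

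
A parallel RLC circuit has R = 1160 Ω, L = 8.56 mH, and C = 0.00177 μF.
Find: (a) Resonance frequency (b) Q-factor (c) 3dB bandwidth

Step 1 — Resonance: ω₀ = 1/√(LC) = 1/√(0.00856·1.77e-09) = 2.569e+05 rad/s.
Step 2 — f₀ = ω₀/(2π) = 4.089e+04 Hz.
Step 3 — Parallel Q: Q = R/(ω₀L) = 1160/(2.569e+05·0.00856) = 0.5275.
Step 4 — Bandwidth: Δω = ω₀/Q = 4.87e+05 rad/s; BW = Δω/(2π) = 7.752e+04 Hz.

(a) f₀ = 4.089e+04 Hz  (b) Q = 0.5275  (c) BW = 7.752e+04 Hz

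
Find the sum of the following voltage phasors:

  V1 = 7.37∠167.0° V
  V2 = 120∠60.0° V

Step 1 — Convert each phasor to rectangular form:
  V1 = 7.37·(cos(167.0°) + j·sin(167.0°)) = -7.181 + j1.658 V
  V2 = 120·(cos(60.0°) + j·sin(60.0°)) = 60 + j103.9 V
Step 2 — Sum components: V_total = 52.82 + j105.6 V.
Step 3 — Convert to polar: |V_total| = 118.1 V, ∠V_total = 63.4°.

V_total = 118.1∠63.4° V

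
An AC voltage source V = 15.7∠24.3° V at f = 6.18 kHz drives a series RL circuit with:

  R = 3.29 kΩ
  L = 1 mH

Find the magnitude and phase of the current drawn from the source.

Step 1 — Angular frequency: ω = 2π·f = 2π·6180 = 3.883e+04 rad/s.
Step 2 — Component impedances:
  R: Z = R = 3290 Ω
  L: Z = jωL = j·3.883e+04·0.001 = 0 + j38.83 Ω
Step 3 — Series combination: Z_total = R + L = 3290 + j38.83 Ω = 3290∠0.7° Ω.
Step 4 — Source phasor: V = 15.7∠24.3° V = 14.31 + j6.461 V.
Step 5 — Ohm's law: I = V / Z_total = (14.31 + j6.461) / (3290 + j38.83) = 0.004372 + j0.001912 A.
Step 6 — Convert to polar: |I| = 0.004772 A, ∠I = 23.6°.

I = 0.004772∠23.6° A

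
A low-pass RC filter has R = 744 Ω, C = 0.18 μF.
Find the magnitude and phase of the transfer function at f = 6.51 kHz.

Step 1 — Angular frequency: ω = 2π·6510 = 4.09e+04 rad/s.
Step 2 — Transfer function: H(jω) = 1/(1 + jωRC).
Step 3 — Denominator: 1 + jωRC = 1 + j·4.09e+04·744·1.8e-07 = 1 + j5.478.
Step 4 — H = 0.03225 - j0.1767.
Step 5 — Magnitude: |H| = 0.1796 (-14.9 dB); phase: φ = -79.7°.

|H| = 0.1796 (-14.9 dB), φ = -79.7°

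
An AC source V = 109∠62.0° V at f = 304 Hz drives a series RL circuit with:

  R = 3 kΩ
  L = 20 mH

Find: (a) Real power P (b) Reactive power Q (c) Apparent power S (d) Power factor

Step 1 — Angular frequency: ω = 2π·f = 2π·304 = 1910 rad/s.
Step 2 — Component impedances:
  R: Z = R = 3000 Ω
  L: Z = jωL = j·1910·0.02 = 0 + j38.2 Ω
Step 3 — Series combination: Z_total = R + L = 3000 + j38.2 Ω = 3000∠0.7° Ω.
Step 4 — Source phasor: V = 109∠62.0° V = 51.17 + j96.24 V.
Step 5 — Current: I = V / Z = 0.01746 + j0.03186 A = 0.03633∠61.3° A.
Step 6 — Complex power: S = V·I* = 3.96 + j0.05042 VA.
Step 7 — Real power: P = Re(S) = 3.96 W.
Step 8 — Reactive power: Q = Im(S) = 0.05042 VAR.
Step 9 — Apparent power: |S| = 3.96 VA.
Step 10 — Power factor: PF = P/|S| = 0.9999 (lagging).

(a) P = 3.96 W  (b) Q = 0.05042 VAR  (c) S = 3.96 VA  (d) PF = 0.9999 (lagging)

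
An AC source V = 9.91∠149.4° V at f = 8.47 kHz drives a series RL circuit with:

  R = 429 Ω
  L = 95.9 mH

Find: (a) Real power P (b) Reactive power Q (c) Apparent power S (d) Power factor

Step 1 — Angular frequency: ω = 2π·f = 2π·8470 = 5.322e+04 rad/s.
Step 2 — Component impedances:
  R: Z = R = 429 Ω
  L: Z = jωL = j·5.322e+04·0.0959 = 0 + j5104 Ω
Step 3 — Series combination: Z_total = R + L = 429 + j5104 Ω = 5122∠85.2° Ω.
Step 4 — Source phasor: V = 9.91∠149.4° V = -8.53 + j5.045 V.
Step 5 — Current: I = V / Z = 0.000842 + j0.001742 A = 0.001935∠64.2° A.
Step 6 — Complex power: S = V·I* = 0.001606 + j0.01911 VA.
Step 7 — Real power: P = Re(S) = 0.001606 W.
Step 8 — Reactive power: Q = Im(S) = 0.01911 VAR.
Step 9 — Apparent power: |S| = 0.01918 VA.
Step 10 — Power factor: PF = P/|S| = 0.08376 (lagging).

(a) P = 0.001606 W  (b) Q = 0.01911 VAR  (c) S = 0.01918 VA  (d) PF = 0.08376 (lagging)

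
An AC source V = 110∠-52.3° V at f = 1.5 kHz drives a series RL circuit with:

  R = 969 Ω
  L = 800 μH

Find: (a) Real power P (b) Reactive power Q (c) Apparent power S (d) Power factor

Step 1 — Angular frequency: ω = 2π·f = 2π·1500 = 9425 rad/s.
Step 2 — Component impedances:
  R: Z = R = 969 Ω
  L: Z = jωL = j·9425·0.0008 = 0 + j7.54 Ω
Step 3 — Series combination: Z_total = R + L = 969 + j7.54 Ω = 969∠0.4° Ω.
Step 4 — Source phasor: V = 110∠-52.3° V = 67.27 - j87.03 V.
Step 5 — Current: I = V / Z = 0.06872 - j0.09035 A = 0.1135∠-52.7° A.
Step 6 — Complex power: S = V·I* = 12.49 + j0.09716 VA.
Step 7 — Real power: P = Re(S) = 12.49 W.
Step 8 — Reactive power: Q = Im(S) = 0.09716 VAR.
Step 9 — Apparent power: |S| = 12.49 VA.
Step 10 — Power factor: PF = P/|S| = 1 (lagging).

(a) P = 12.49 W  (b) Q = 0.09716 VAR  (c) S = 12.49 VA  (d) PF = 1 (lagging)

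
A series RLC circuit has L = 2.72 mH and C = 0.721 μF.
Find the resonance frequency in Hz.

Step 1 — Resonance condition Im(Z)=0 gives ω₀ = 1/√(LC).
Step 2 — ω₀ = 1/√(0.00272·7.21e-07) = 2.258e+04 rad/s.
Step 3 — f₀ = ω₀/(2π) = 3594 Hz.

f₀ = 3594 Hz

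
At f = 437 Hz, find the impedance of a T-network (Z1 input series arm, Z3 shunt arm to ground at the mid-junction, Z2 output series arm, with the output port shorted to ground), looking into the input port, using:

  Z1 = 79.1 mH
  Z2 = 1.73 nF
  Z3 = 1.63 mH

Step 1 — Angular frequency: ω = 2π·f = 2π·437 = 2746 rad/s.
Step 2 — Component impedances:
  Z1: Z = jωL = j·2746·0.0791 = 0 + j217.2 Ω
  Z2: Z = 1/(jωC) = -j/(ω·C) = 0 - j2.105e+05 Ω
  Z3: Z = jωL = j·2746·0.00163 = 0 + j4.476 Ω
Step 3 — With the output port shorted to ground, the output series arm Z2 runs from the junction to ground; the shunt arm Z3 also runs from the junction to ground. They appear in parallel: Z3 || Z2 = 0 + j4.476 Ω.
Step 4 — Series with input arm Z1: Z_in = Z1 + (Z3 || Z2) = 0 + j221.7 Ω = 221.7∠90.0° Ω.

Z = 0 + j221.7 Ω = 221.7∠90.0° Ω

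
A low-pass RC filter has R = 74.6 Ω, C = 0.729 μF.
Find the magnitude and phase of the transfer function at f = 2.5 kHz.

Step 1 — Angular frequency: ω = 2π·2500 = 1.571e+04 rad/s.
Step 2 — Transfer function: H(jω) = 1/(1 + jωRC).
Step 3 — Denominator: 1 + jωRC = 1 + j·1.571e+04·74.6·7.29e-07 = 1 + j0.8543.
Step 4 — H = 0.5781 - j0.4939.
Step 5 — Magnitude: |H| = 0.7603 (-2.4 dB); phase: φ = -40.5°.

|H| = 0.7603 (-2.4 dB), φ = -40.5°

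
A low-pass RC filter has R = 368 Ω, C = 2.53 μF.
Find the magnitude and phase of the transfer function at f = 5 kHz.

Step 1 — Angular frequency: ω = 2π·5000 = 3.142e+04 rad/s.
Step 2 — Transfer function: H(jω) = 1/(1 + jωRC).
Step 3 — Denominator: 1 + jωRC = 1 + j·3.142e+04·368·2.53e-06 = 1 + j29.25.
Step 4 — H = 0.001167 - j0.03415.
Step 5 — Magnitude: |H| = 0.03417 (-29.3 dB); phase: φ = -88.0°.

|H| = 0.03417 (-29.3 dB), φ = -88.0°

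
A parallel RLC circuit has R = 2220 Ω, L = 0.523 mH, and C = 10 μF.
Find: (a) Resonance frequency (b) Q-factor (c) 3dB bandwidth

Step 1 — Resonance: ω₀ = 1/√(LC) = 1/√(0.000523·1e-05) = 1.383e+04 rad/s.
Step 2 — f₀ = ω₀/(2π) = 2201 Hz.
Step 3 — Parallel Q: Q = R/(ω₀L) = 2220/(1.383e+04·0.000523) = 307.
Step 4 — Bandwidth: Δω = ω₀/Q = 45.05 rad/s; BW = Δω/(2π) = 7.169 Hz.

(a) f₀ = 2201 Hz  (b) Q = 307  (c) BW = 7.169 Hz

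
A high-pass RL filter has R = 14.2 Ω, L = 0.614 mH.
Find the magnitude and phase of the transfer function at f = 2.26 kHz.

Step 1 — Angular frequency: ω = 2π·2260 = 1.42e+04 rad/s.
Step 2 — Transfer function: H(jω) = jωL/(R + jωL).
Step 3 — Numerator jωL = j·8.719; denominator R + jωL = 14.2 + j8.719.
Step 4 — H = 0.2738 + j0.4459.
Step 5 — Magnitude: |H| = 0.5232 (-5.6 dB); phase: φ = 58.5°.

|H| = 0.5232 (-5.6 dB), φ = 58.5°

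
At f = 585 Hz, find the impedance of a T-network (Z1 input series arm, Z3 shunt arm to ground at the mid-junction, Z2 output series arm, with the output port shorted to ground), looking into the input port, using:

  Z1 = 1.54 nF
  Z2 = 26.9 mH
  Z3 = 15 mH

Step 1 — Angular frequency: ω = 2π·f = 2π·585 = 3676 rad/s.
Step 2 — Component impedances:
  Z1: Z = 1/(jωC) = -j/(ω·C) = 0 - j1.767e+05 Ω
  Z2: Z = jωL = j·3676·0.0269 = 0 + j98.88 Ω
  Z3: Z = jωL = j·3676·0.015 = 0 + j55.13 Ω
Step 3 — With the output port shorted to ground, the output series arm Z2 runs from the junction to ground; the shunt arm Z3 also runs from the junction to ground. They appear in parallel: Z3 || Z2 = 0 + j35.4 Ω.
Step 4 — Series with input arm Z1: Z_in = Z1 + (Z3 || Z2) = 0 - j1.766e+05 Ω = 1.766e+05∠-90.0° Ω.

Z = 0 - j1.766e+05 Ω = 1.766e+05∠-90.0° Ω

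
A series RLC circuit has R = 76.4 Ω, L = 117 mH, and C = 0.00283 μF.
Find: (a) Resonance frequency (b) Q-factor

Step 1 — Resonance condition Im(Z)=0 gives ω₀ = 1/√(LC).
Step 2 — ω₀ = 1/√(0.117·2.83e-09) = 5.496e+04 rad/s.
Step 3 — f₀ = ω₀/(2π) = 8746 Hz.
Step 4 — Series Q: Q = ω₀L/R = 5.496e+04·0.117/76.4 = 84.16.

(a) f₀ = 8746 Hz  (b) Q = 84.16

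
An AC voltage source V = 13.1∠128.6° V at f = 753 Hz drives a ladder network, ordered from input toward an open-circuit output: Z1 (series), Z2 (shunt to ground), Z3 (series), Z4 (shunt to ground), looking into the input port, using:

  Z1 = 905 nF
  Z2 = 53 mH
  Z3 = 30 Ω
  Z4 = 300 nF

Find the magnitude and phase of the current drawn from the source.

Step 1 — Angular frequency: ω = 2π·f = 2π·753 = 4731 rad/s.
Step 2 — Component impedances:
  Z1: Z = 1/(jωC) = -j/(ω·C) = 0 - j233.5 Ω
  Z2: Z = jωL = j·4731·0.053 = 0 + j250.8 Ω
  Z3: Z = R = 30 Ω
  Z4: Z = 1/(jωC) = -j/(ω·C) = 0 - j704.5 Ω
Step 3 — Ladder network (open output): work backward from the far end, alternating series and parallel combinations. Z_in = 9.121 + j155.2 Ω = 155.4∠86.6° Ω.
Step 4 — Source phasor: V = 13.1∠128.6° V = -8.173 + j10.24 V.
Step 5 — Ohm's law: I = V / Z_total = (-8.173 + j10.24) / (9.121 + j155.2) = 0.06267 + j0.05635 A.
Step 6 — Convert to polar: |I| = 0.08428 A, ∠I = 42.0°.

I = 0.08428∠42.0° A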